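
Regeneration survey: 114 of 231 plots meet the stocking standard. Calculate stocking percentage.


Formula: Stocking % = stocked plots / total plots * 100
Stocking = 114 / 231 * 100
Stocking = 0.4935 * 100 = 49.4%

49.4


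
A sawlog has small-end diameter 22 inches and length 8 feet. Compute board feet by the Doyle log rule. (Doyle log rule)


Doyle: BF = (D - 4)^2 * L / 16
Adjusted diameter = 22 - 4 = 18 in
(D-4)^2 = 18^2 = 324
BF = 324 * 8 / 16 = 162 BF

162


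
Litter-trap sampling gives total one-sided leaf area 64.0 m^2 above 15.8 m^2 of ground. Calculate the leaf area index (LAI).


Formula: LAI = total leaf area / ground area  (dimensionless)
LAI = 64.0 m^2 / 15.8 m^2
LAI = 4.05

4.05


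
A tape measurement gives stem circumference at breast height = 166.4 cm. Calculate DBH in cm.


Formula: DBH = C / pi
DBH = 166.4 / pi
pi = 3.14159...
DBH = 53.0 cm

53.0


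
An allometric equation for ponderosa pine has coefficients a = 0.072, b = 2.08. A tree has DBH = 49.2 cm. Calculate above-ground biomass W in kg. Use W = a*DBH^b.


Formula: W = a * DBH^b  (allometric power law)
DBH^b = 49.2^2.08 = 3305.8825
W = 0.072 * 3305.8825 = 238.0 kg

238.0


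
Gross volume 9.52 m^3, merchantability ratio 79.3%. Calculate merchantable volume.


Formula: MV = V_total * (merchantable_pct / 100)
Merchantable fraction = 79.3% / 100 = 0.793
MV = 9.52 m^3 * 0.793 = 7.549 m^3

7.549


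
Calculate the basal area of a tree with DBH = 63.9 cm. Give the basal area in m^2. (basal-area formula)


Formula: BA = pi * (DBH/2)^2 / 10000  (cm^2 to m^2)
Radius = DBH/2 = 63.9/2 = 31.95 cm
BA = pi * 31.95^2 / 10000
   = 3206.9456 cm^2 / 10000
   = 0.3207 m^2

0.3207


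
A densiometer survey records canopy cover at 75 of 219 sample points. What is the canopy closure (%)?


Formula: Canopy closure = covered points / total points * 100
Closure = 75 / 219 * 100
Closure = 0.3425 * 100 = 34.2%

34.2


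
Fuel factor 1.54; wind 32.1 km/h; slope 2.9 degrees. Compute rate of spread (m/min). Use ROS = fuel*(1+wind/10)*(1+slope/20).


Formula: ROS = fuel * (1 + wind/10) * (1 + slope/20)
Wind factor = 1 + 32.1/10 = 4.21
Slope factor = 1 + 2.9/20 = 1.145
ROS = 1.54 * 4.21 * 1.145 = 7.42 m/min

7.42


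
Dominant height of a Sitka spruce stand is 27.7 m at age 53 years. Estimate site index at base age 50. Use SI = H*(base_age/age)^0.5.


Formula: SI = H_dom * (base_age / age)^0.5
Age ratio = 50 / 53 = 0.9434
sqrt(age_ratio) = 0.97129
SI = 27.7 * 0.97129 = 26.9 m

26.9


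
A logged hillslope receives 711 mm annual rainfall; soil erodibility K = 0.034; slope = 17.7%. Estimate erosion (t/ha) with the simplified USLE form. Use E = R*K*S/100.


Formula: E = R * K * S / 100  (simplified USLE)
R * K = 711 * 0.034 = 24.174
E = 24.174 * 17.7 / 100 = 4.28 t/ha

4.28


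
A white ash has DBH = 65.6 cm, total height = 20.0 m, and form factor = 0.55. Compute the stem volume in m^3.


Formula: V = pi * (DBH/200)^2 * H * ff
Radius = DBH/200 = 65.6/200 = 0.328 m
Radius^2 = 0.328^2 = 0.107584 m^2
V = pi * 0.107584 * 20.0 * 0.55
V = 3.718 m^3

3.718


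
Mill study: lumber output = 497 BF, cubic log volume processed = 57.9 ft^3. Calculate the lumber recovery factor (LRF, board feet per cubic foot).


Formula: LRF = Lumber Output (BF) / Log Input (ft^3)
LRF = 497 BF / 57.9 ft^3
LRF = 8.58 BF/ft^3

8.58


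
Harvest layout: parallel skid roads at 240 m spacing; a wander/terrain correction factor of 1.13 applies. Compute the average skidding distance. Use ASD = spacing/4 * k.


Formula: ASD = (spacing / 4) * correction
Uncorrected distance = spacing / 4 = 240 / 4 = 60 m
ASD = 60 * 1.13 = 68 m

68


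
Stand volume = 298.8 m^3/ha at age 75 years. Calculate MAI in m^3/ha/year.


Formula: MAI = Total Volume / Stand Age
MAI = 298.8 m^3/ha / 75 years
MAI = 3.98 m^3/ha/year

3.98


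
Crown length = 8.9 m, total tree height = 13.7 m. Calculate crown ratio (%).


Formula: Crown Ratio = (Crown Length / Total Height) * 100
CR = (8.9 m / 13.7 m) * 100
CR = 0.6496 * 100 = 65.0%

65.0


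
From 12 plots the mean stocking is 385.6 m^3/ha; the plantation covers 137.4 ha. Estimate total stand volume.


Formula: Total Volume = Mean Volume per ha * Total Area
Total Volume = 385.6 m^3/ha * 137.4 ha
Total Volume = 52981 m^3

52981


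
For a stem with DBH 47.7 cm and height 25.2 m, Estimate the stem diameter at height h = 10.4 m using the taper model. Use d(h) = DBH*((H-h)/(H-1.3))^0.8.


Taper: d(h) = DBH * ((H - h) / (H - 1.3))^0.8
Numerator = H - h = 25.2 - 10.4 = 14.8 m
Denominator = H - 1.3 = 25.2 - 1.3 = 23.9 m
Ratio = 14.8 / 23.9 = 0.61925
d = 47.7 * 0.61925^0.8 = 32.5 cm

32.5


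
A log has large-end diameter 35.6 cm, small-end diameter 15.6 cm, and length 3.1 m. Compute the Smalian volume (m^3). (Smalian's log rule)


Smalian: V = (A1 + A2)/2 * L,  A = pi*(D/200)^2
A1 = pi*(35.6/200)^2 = 0.099538 m^2
A2 = pi*(15.6/200)^2 = 0.019113 m^2
V = (0.099538+0.019113)/2*3.1 = 0.1839 m^3

0.1839


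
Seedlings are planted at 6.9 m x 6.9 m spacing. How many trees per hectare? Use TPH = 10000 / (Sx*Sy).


Formula: TPH = 10000 m^2/ha / (spacing_x * spacing_y)
Area per tree = 6.9 m * 6.9 m = 47.61 m^2
TPH = 10000 / 47.61 = 210 trees/ha

210


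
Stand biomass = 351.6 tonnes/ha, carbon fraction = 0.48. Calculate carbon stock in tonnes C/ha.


Formula: Carbon Stock = Biomass * Carbon Fraction
C = 351.6 t/ha * 0.48
C = 168.8 t C/ha

168.8


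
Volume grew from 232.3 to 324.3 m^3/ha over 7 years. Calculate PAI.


Formula: PAI = (V_T2 - V_T1) / (T2 - T1)
Volume increment = 324.3 - 232.3 = 92.0 m^3/ha
PAI = 92.0 / 7 = 13.14 m^3/ha/year

13.14


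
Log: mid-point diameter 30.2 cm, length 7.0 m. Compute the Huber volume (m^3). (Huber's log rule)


Huber: V = Am * L,  Am = pi*(Dm/200)^2
Am = pi*(30.2/200)^2 = 0.071631 m^2
V = 0.071631*7.0 = 0.5014 m^3

0.5014


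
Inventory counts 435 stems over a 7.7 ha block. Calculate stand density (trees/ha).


Formula: Stand Density = N_trees / Area_ha
Density = 435 trees / 7.7 ha
Density = 56 trees/ha

56


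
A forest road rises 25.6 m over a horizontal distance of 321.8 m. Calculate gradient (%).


Formula: Gradient = rise / run * 100
Gradient = 25.6 / 321.8 * 100 = 8.0%

8.0


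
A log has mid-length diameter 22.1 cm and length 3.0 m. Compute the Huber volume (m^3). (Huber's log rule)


Huber: V = Am * L,  Am = pi*(Dm/200)^2
Am = pi*(22.1/200)^2 = 0.03836 m^2
V = 0.03836*3.0 = 0.1151 m^3

0.1151


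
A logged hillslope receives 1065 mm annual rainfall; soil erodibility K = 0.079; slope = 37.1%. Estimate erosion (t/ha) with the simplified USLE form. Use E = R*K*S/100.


Formula: E = R * K * S / 100  (simplified USLE)
R * K = 1065 * 0.079 = 84.135
E = 84.135 * 37.1 / 100 = 31.21 t/ha

31.21


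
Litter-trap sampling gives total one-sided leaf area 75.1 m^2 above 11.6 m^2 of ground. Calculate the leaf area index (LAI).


Formula: LAI = total leaf area / ground area  (dimensionless)
LAI = 75.1 m^2 / 11.6 m^2
LAI = 6.47

6.47


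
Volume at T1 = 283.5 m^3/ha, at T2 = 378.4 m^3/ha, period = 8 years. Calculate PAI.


Formula: PAI = (V_T2 - V_T1) / (T2 - T1)
Volume increment = 378.4 - 283.5 = 94.9 m^3/ha
PAI = 94.9 / 8 = 11.86 m^3/ha/year

11.86


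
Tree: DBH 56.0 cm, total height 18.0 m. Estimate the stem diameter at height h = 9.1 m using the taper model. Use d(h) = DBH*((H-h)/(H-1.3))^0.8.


Taper: d(h) = DBH * ((H - h) / (H - 1.3))^0.8
Numerator = H - h = 18.0 - 9.1 = 8.9 m
Denominator = H - 1.3 = 18.0 - 1.3 = 16.7 m
Ratio = 8.9 / 16.7 = 0.53293
d = 56.0 * 0.53293^0.8 = 33.8 cm

33.8


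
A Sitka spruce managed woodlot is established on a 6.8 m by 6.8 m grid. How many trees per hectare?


Formula: TPH = 10000 m^2/ha / (spacing_x * spacing_y)
Area per tree = 6.8 m * 6.8 m = 46.24 m^2
TPH = 10000 / 46.24 = 216 trees/ha

216


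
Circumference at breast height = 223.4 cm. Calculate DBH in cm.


Formula: DBH = C / pi
DBH = 223.4 / pi
pi = 3.14159...
DBH = 71.1 cm

71.1


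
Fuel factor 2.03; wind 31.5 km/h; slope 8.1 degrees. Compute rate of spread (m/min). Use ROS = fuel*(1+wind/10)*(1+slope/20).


Formula: ROS = fuel * (1 + wind/10) * (1 + slope/20)
Wind factor = 1 + 31.5/10 = 4.15
Slope factor = 1 + 8.1/20 = 1.405
ROS = 2.03 * 4.15 * 1.405 = 11.84 m/min

11.84


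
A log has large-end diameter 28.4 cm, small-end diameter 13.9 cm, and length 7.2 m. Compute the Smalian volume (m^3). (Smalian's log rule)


Smalian: V = (A1 + A2)/2 * L,  A = pi*(D/200)^2
A1 = pi*(28.4/200)^2 = 0.063347 m^2
A2 = pi*(13.9/200)^2 = 0.015175 m^2
V = (0.063347+0.015175)/2*7.2 = 0.2827 m^3

0.2827


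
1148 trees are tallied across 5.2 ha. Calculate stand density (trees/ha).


Formula: Stand Density = N_trees / Area_ha
Density = 1148 trees / 5.2 ha
Density = 221 trees/ha

221


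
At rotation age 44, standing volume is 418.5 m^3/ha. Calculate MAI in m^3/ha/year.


Formula: MAI = Total Volume / Stand Age
MAI = 418.5 m^3/ha / 44 years
MAI = 9.51 m^3/ha/year

9.51


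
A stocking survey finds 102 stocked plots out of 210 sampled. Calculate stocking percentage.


Formula: Stocking % = stocked plots / total plots * 100
Stocking = 102 / 210 * 100
Stocking = 0.4857 * 100 = 48.6%

48.6


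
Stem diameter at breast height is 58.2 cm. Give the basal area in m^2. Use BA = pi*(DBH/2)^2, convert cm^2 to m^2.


Formula: BA = pi * (DBH/2)^2 / 10000  (cm^2 to m^2)
Radius = DBH/2 = 58.2/2 = 29.1 cm
BA = pi * 29.1^2 / 10000
   = 2660.3321 cm^2 / 10000
   = 0.266 m^2

0.266


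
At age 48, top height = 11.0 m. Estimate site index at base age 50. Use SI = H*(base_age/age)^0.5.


Formula: SI = H_dom * (base_age / age)^0.5
Age ratio = 50 / 48 = 1.04167
sqrt(age_ratio) = 1.02062
SI = 11.0 * 1.02062 = 11.2 m

11.2


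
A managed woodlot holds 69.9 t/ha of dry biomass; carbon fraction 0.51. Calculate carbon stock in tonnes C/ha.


Formula: Carbon Stock = Biomass * Carbon Fraction
C = 69.9 t/ha * 0.51
C = 35.6 t C/ha

35.6


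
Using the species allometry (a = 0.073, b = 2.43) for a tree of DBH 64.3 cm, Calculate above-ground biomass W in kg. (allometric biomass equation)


Formula: W = a * DBH^b  (allometric power law)
DBH^b = 64.3^2.43 = 24771.5205
W = 0.073 * 24771.5205 = 1808.3 kg

1808.3


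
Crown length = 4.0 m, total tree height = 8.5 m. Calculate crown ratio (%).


Formula: Crown Ratio = (Crown Length / Total Height) * 100
CR = (4.0 m / 8.5 m) * 100
CR = 0.4706 * 100 = 47.1%

47.1


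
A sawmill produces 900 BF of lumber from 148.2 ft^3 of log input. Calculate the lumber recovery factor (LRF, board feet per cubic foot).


Formula: LRF = Lumber Output (BF) / Log Input (ft^3)
LRF = 900 BF / 148.2 ft^3
LRF = 6.07 BF/ft^3

6.07


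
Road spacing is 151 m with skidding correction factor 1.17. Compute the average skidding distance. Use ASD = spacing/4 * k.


Formula: ASD = (spacing / 4) * correction
Uncorrected distance = spacing / 4 = 151 / 4 = 37.75 m
ASD = 37.75 * 1.17 = 44 m

44


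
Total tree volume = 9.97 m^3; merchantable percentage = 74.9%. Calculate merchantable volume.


Formula: MV = V_total * (merchantable_pct / 100)
Merchantable fraction = 74.9% / 100 = 0.749
MV = 9.97 m^3 * 0.749 = 7.468 m^3

7.468


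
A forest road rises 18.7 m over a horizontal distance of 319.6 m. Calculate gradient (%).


Formula: Gradient = rise / run * 100
Gradient = 18.7 / 319.6 * 100 = 5.9%

5.9


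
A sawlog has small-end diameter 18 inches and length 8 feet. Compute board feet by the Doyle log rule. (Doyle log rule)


Doyle: BF = (D - 4)^2 * L / 16
Adjusted diameter = 18 - 4 = 14 in
(D-4)^2 = 14^2 = 196
BF = 196 * 8 / 16 = 98 BF

98


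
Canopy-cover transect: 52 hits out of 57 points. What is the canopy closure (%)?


Formula: Canopy closure = covered points / total points * 100
Closure = 52 / 57 * 100
Closure = 0.9123 * 100 = 91.2%

91.2


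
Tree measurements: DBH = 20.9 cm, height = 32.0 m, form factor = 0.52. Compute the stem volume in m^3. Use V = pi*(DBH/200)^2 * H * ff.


Formula: V = pi * (DBH/200)^2 * H * ff
Radius = DBH/200 = 20.9/200 = 0.1045 m
Radius^2 = 0.1045^2 = 0.01092025 m^2
V = pi * 0.01092025 * 32.0 * 0.52
V = 0.571 m^3

0.571


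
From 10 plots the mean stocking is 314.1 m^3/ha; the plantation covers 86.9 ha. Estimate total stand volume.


Formula: Total Volume = Mean Volume per ha * Total Area
Total Volume = 314.1 m^3/ha * 86.9 ha
Total Volume = 27295 m^3

27295


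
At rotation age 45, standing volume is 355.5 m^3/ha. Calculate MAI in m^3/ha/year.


Formula: MAI = Total Volume / Stand Age
MAI = 355.5 m^3/ha / 45 years
MAI = 7.9 m^3/ha/year

7.9


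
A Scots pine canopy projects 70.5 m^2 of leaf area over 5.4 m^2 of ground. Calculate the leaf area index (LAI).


Formula: LAI = total leaf area / ground area  (dimensionless)
LAI = 70.5 m^2 / 5.4 m^2
LAI = 13.06

13.06


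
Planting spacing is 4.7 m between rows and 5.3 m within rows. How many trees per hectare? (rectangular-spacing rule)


Formula: TPH = 10000 m^2/ha / (spacing_x * spacing_y)
Area per tree = 4.7 m * 5.3 m = 24.91 m^2
TPH = 10000 / 24.91 = 401 trees/ha

401


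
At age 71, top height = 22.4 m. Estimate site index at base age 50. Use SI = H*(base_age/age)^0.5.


Formula: SI = H_dom * (base_age / age)^0.5
Age ratio = 50 / 71 = 0.70423
sqrt(age_ratio) = 0.83918
SI = 22.4 * 0.83918 = 18.8 m

18.8


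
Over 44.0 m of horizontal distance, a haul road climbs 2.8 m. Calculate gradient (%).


Formula: Gradient = rise / run * 100
Gradient = 2.8 / 44.0 * 100 = 6.4%

6.4


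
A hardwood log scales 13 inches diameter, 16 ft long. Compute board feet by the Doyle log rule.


Doyle: BF = (D - 4)^2 * L / 16
Adjusted diameter = 13 - 4 = 9 in
(D-4)^2 = 9^2 = 81
BF = 81 * 16 / 16 = 81 BF

81


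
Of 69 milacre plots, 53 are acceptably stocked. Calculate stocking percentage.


Formula: Stocking % = stocked plots / total plots * 100
Stocking = 53 / 69 * 100
Stocking = 0.7681 * 100 = 76.8%

76.8


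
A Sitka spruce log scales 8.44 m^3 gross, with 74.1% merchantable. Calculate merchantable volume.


Formula: MV = V_total * (merchantable_pct / 100)
Merchantable fraction = 74.1% / 100 = 0.741
MV = 8.44 m^3 * 0.741 = 6.254 m^3

6.254


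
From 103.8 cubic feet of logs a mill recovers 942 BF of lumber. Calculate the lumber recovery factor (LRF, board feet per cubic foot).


Formula: LRF = Lumber Output (BF) / Log Input (ft^3)
LRF = 942 BF / 103.8 ft^3
LRF = 9.08 BF/ft^3

9.08


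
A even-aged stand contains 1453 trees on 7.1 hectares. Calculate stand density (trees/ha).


Formula: Stand Density = N_trees / Area_ha
Density = 1453 trees / 7.1 ha
Density = 205 trees/ha

205


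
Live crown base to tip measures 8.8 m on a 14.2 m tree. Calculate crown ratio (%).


Formula: Crown Ratio = (Crown Length / Total Height) * 100
CR = (8.8 m / 14.2 m) * 100
CR = 0.6197 * 100 = 62.0%

62.0


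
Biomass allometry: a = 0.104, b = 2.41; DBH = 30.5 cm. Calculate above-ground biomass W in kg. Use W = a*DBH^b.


Formula: W = a * DBH^b  (allometric power law)
DBH^b = 30.5^2.41 = 3777.1359
W = 0.104 * 3777.1359 = 392.8 kg

392.8


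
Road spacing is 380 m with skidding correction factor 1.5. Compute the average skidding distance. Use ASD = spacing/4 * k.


Formula: ASD = (spacing / 4) * correction
Uncorrected distance = spacing / 4 = 380 / 4 = 95 m
ASD = 95 * 1.5 = 143 m

143


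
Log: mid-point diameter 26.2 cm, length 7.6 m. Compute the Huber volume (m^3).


Huber: V = Am * L,  Am = pi*(Dm/200)^2
Am = pi*(26.2/200)^2 = 0.053913 m^2
V = 0.053913*7.6 = 0.4097 m^3

0.4097


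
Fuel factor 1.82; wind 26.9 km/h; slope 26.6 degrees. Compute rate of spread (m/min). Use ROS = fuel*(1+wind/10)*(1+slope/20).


Formula: ROS = fuel * (1 + wind/10) * (1 + slope/20)
Wind factor = 1 + 26.9/10 = 3.69
Slope factor = 1 + 26.6/20 = 2.33
ROS = 1.82 * 3.69 * 2.33 = 15.65 m/min

15.65


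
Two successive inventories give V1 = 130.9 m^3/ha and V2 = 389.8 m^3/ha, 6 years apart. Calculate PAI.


Formula: PAI = (V_T2 - V_T1) / (T2 - T1)
Volume increment = 389.8 - 130.9 = 258.9 m^3/ha
PAI = 258.9 / 6 = 43.15 m^3/ha/year

43.15


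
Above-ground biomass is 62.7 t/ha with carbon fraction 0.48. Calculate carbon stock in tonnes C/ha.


Formula: Carbon Stock = Biomass * Carbon Fraction
C = 62.7 t/ha * 0.48
C = 30.1 t C/ha

30.1


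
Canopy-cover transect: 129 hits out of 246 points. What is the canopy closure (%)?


Formula: Canopy closure = covered points / total points * 100
Closure = 129 / 246 * 100
Closure = 0.5244 * 100 = 52.4%

52.4


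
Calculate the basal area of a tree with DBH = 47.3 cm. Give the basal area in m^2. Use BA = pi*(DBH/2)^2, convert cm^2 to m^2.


Formula: BA = pi * (DBH/2)^2 / 10000  (cm^2 to m^2)
Radius = DBH/2 = 47.3/2 = 23.65 cm
BA = pi * 23.65^2 / 10000
   = 1757.1635 cm^2 / 10000
   = 0.1757 m^2

0.1757


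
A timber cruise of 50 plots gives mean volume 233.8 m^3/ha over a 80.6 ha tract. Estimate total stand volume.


Formula: Total Volume = Mean Volume per ha * Total Area
Total Volume = 233.8 m^3/ha * 80.6 ha
Total Volume = 18844 m^3

18844


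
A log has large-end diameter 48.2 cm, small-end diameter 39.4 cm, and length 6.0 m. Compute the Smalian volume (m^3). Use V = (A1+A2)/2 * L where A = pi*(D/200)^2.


Smalian: V = (A1 + A2)/2 * L,  A = pi*(D/200)^2
A1 = pi*(48.2/200)^2 = 0.182467 m^2
A2 = pi*(39.4/200)^2 = 0.121922 m^2
V = (0.182467+0.121922)/2*6.0 = 0.9132 m^3

0.9132


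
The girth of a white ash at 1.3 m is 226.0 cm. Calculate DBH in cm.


Formula: DBH = C / pi
DBH = 226.0 / pi
pi = 3.14159...
DBH = 71.9 cm

71.9


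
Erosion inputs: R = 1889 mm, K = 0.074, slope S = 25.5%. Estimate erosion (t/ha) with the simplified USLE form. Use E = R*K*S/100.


Formula: E = R * K * S / 100  (simplified USLE)
R * K = 1889 * 0.074 = 139.786
E = 139.786 * 25.5 / 100 = 35.65 t/ha

35.65


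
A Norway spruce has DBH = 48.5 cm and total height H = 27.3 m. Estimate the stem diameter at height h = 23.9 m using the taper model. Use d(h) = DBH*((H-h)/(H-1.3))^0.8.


Taper: d(h) = DBH * ((H - h) / (H - 1.3))^0.8
Numerator = H - h = 27.3 - 23.9 = 3.4 m
Denominator = H - 1.3 = 27.3 - 1.3 = 26.0 m
Ratio = 3.4 / 26.0 = 0.13077
d = 48.5 * 0.13077^0.8 = 9.5 cm

9.5


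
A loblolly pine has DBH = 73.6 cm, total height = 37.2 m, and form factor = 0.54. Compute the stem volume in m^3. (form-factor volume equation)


Formula: V = pi * (DBH/200)^2 * H * ff
Radius = DBH/200 = 73.6/200 = 0.368 m
Radius^2 = 0.368^2 = 0.135424 m^2
V = pi * 0.135424 * 37.2 * 0.54
V = 8.546 m^3

8.546


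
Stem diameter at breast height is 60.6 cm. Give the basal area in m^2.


Formula: BA = pi * (DBH/2)^2 / 10000  (cm^2 to m^2)
Radius = DBH/2 = 60.6/2 = 30.3 cm
BA = pi * 30.3^2 / 10000
   = 2884.2648 cm^2 / 10000
   = 0.2884 m^2

0.2884


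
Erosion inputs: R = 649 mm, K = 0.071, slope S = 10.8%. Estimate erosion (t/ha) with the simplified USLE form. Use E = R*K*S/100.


Formula: E = R * K * S / 100  (simplified USLE)
R * K = 649 * 0.071 = 46.079
E = 46.079 * 10.8 / 100 = 4.98 t/ha

4.98


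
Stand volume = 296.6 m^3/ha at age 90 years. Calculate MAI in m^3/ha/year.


Formula: MAI = Total Volume / Stand Age
MAI = 296.6 m^3/ha / 90 years
MAI = 3.3 m^3/ha/year

3.3


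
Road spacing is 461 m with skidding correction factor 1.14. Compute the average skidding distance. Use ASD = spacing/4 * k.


Formula: ASD = (spacing / 4) * correction
Uncorrected distance = spacing / 4 = 461 / 4 = 115.25 m
ASD = 115.25 * 1.14 = 131 m

131


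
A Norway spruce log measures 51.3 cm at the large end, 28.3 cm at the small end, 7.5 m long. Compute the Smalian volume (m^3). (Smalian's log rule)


Smalian: V = (A1 + A2)/2 * L,  A = pi*(D/200)^2
A1 = pi*(51.3/200)^2 = 0.206692 m^2
A2 = pi*(28.3/200)^2 = 0.062902 m^2
V = (0.206692+0.062902)/2*7.5 = 1.011 m^3

1.011


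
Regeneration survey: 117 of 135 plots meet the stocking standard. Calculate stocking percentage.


Formula: Stocking % = stocked plots / total plots * 100
Stocking = 117 / 135 * 100
Stocking = 0.8667 * 100 = 86.7%

86.7


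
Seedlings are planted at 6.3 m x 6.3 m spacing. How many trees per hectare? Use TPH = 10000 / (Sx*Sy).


Formula: TPH = 10000 m^2/ha / (spacing_x * spacing_y)
Area per tree = 6.3 m * 6.3 m = 39.69 m^2
TPH = 10000 / 39.69 = 252 trees/ha

252


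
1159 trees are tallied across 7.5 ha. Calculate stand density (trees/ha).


Formula: Stand Density = N_trees / Area_ha
Density = 1159 trees / 7.5 ha
Density = 155 trees/ha

155


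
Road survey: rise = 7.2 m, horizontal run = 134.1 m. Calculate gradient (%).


Formula: Gradient = rise / run * 100
Gradient = 7.2 / 134.1 * 100 = 5.4%

5.4


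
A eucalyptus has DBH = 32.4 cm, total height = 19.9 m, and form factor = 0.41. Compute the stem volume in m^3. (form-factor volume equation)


Formula: V = pi * (DBH/200)^2 * H * ff
Radius = DBH/200 = 32.4/200 = 0.162 m
Radius^2 = 0.162^2 = 0.026244 m^2
V = pi * 0.026244 * 19.9 * 0.41
V = 0.673 m^3

0.673


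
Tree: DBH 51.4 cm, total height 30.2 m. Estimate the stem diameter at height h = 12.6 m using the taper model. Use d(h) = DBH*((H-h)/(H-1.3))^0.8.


Taper: d(h) = DBH * ((H - h) / (H - 1.3))^0.8
Numerator = H - h = 30.2 - 12.6 = 17.6 m
Denominator = H - 1.3 = 30.2 - 1.3 = 28.9 m
Ratio = 17.6 / 28.9 = 0.609
d = 51.4 * 0.609^0.8 = 34.6 cm

34.6


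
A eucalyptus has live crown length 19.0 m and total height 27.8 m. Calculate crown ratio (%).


Formula: Crown Ratio = (Crown Length / Total Height) * 100
CR = (19.0 m / 27.8 m) * 100
CR = 0.6835 * 100 = 68.3%

68.3


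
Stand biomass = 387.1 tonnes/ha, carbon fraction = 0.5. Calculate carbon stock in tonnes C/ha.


Formula: Carbon Stock = Biomass * Carbon Fraction
C = 387.1 t/ha * 0.5
C = 193.6 t C/ha

193.6


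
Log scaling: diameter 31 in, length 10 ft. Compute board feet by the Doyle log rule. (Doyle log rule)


Doyle: BF = (D - 4)^2 * L / 16
Adjusted diameter = 31 - 4 = 27 in
(D-4)^2 = 27^2 = 729
BF = 729 * 10 / 16 = 456 BF

456


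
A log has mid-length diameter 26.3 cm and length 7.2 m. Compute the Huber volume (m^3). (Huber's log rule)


Huber: V = Am * L,  Am = pi*(Dm/200)^2
Am = pi*(26.3/200)^2 = 0.054325 m^2
V = 0.054325*7.2 = 0.3911 m^3

0.3911


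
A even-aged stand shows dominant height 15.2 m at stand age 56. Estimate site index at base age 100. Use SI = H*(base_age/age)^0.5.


Formula: SI = H_dom * (base_age / age)^0.5
Age ratio = 100 / 56 = 1.78571
sqrt(age_ratio) = 1.33631
SI = 15.2 * 1.33631 = 20.3 m

20.3


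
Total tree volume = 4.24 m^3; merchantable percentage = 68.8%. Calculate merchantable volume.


Formula: MV = V_total * (merchantable_pct / 100)
Merchantable fraction = 68.8% / 100 = 0.688
MV = 4.24 m^3 * 0.688 = 2.917 m^3

2.917


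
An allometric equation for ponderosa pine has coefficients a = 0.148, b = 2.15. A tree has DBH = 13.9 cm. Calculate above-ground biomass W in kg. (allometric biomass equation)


Formula: W = a * DBH^b  (allometric power law)
DBH^b = 13.9^2.15 = 286.7357
W = 0.148 * 286.7357 = 42.4 kg

42.4


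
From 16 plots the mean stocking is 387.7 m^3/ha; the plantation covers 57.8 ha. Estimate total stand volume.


Formula: Total Volume = Mean Volume per ha * Total Area
Total Volume = 387.7 m^3/ha * 57.8 ha
Total Volume = 22409 m^3

22409


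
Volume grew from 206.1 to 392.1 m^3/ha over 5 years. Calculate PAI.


Formula: PAI = (V_T2 - V_T1) / (T2 - T1)
Volume increment = 392.1 - 206.1 = 186.0 m^3/ha
PAI = 186.0 / 5 = 37.2 m^3/ha/year

37.2


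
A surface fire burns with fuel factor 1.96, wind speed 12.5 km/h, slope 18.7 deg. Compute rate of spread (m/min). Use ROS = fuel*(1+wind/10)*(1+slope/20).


Formula: ROS = fuel * (1 + wind/10) * (1 + slope/20)
Wind factor = 1 + 12.5/10 = 2.25
Slope factor = 1 + 18.7/20 = 1.935
ROS = 1.96 * 2.25 * 1.935 = 8.53 m/min

8.53


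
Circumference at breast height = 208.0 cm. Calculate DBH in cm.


Formula: DBH = C / pi
DBH = 208.0 / pi
pi = 3.14159...
DBH = 66.2 cm

66.2


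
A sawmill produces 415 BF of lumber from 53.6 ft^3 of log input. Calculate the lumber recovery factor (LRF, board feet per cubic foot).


Formula: LRF = Lumber Output (BF) / Log Input (ft^3)
LRF = 415 BF / 53.6 ft^3
LRF = 7.74 BF/ft^3

7.74


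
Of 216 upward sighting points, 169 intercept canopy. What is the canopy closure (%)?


Formula: Canopy closure = covered points / total points * 100
Closure = 169 / 216 * 100
Closure = 0.7824 * 100 = 78.2%

78.2


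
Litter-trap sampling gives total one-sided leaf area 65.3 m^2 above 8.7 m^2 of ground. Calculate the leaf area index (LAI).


Formula: LAI = total leaf area / ground area  (dimensionless)
LAI = 65.3 m^2 / 8.7 m^2
LAI = 7.51

7.51


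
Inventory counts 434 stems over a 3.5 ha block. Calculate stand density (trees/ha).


Formula: Stand Density = N_trees / Area_ha
Density = 434 trees / 3.5 ha
Density = 124 trees/ha

124


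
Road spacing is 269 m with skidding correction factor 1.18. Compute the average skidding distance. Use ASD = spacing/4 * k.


Formula: ASD = (spacing / 4) * correction
Uncorrected distance = spacing / 4 = 269 / 4 = 67.25 m
ASD = 67.25 * 1.18 = 79 m

79


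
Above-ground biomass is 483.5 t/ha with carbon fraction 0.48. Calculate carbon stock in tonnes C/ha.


Formula: Carbon Stock = Biomass * Carbon Fraction
C = 483.5 t/ha * 0.48
C = 232.1 t C/ha

232.1


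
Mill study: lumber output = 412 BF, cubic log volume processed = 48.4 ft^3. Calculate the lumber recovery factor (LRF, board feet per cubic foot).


Formula: LRF = Lumber Output (BF) / Log Input (ft^3)
LRF = 412 BF / 48.4 ft^3
LRF = 8.51 BF/ft^3

8.51


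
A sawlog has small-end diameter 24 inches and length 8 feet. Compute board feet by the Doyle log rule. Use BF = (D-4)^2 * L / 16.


Doyle: BF = (D - 4)^2 * L / 16
Adjusted diameter = 24 - 4 = 20 in
(D-4)^2 = 20^2 = 400
BF = 400 * 8 / 16 = 200 BF

200


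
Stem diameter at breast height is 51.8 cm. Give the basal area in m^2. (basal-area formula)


Formula: BA = pi * (DBH/2)^2 / 10000  (cm^2 to m^2)
Radius = DBH/2 = 51.8/2 = 25.9 cm
BA = pi * 25.9^2 / 10000
   = 2107.4118 cm^2 / 10000
   = 0.2107 m^2

0.2107


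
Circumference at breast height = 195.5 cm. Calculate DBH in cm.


Formula: DBH = C / pi
DBH = 195.5 / pi
pi = 3.14159...
DBH = 62.2 cm

62.2


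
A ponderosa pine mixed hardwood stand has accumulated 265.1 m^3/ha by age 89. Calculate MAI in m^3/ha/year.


Formula: MAI = Total Volume / Stand Age
MAI = 265.1 m^3/ha / 89 years
MAI = 2.98 m^3/ha/year

2.98


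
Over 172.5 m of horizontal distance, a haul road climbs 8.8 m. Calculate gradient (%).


Formula: Gradient = rise / run * 100
Gradient = 8.8 / 172.5 * 100 = 5.1%

5.1


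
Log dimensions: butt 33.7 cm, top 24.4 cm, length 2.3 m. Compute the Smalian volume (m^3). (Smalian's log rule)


Smalian: V = (A1 + A2)/2 * L,  A = pi*(D/200)^2
A1 = pi*(33.7/200)^2 = 0.089197 m^2
A2 = pi*(24.4/200)^2 = 0.046759 m^2
V = (0.089197+0.046759)/2*2.3 = 0.1563 m^3

0.1563


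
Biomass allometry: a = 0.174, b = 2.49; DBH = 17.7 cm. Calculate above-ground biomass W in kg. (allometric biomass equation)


Formula: W = a * DBH^b  (allometric power law)
DBH^b = 17.7^2.49 = 1280.7178
W = 0.174 * 1280.7178 = 222.8 kg

222.8


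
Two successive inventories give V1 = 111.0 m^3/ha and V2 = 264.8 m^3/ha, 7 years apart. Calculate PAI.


Formula: PAI = (V_T2 - V_T1) / (T2 - T1)
Volume increment = 264.8 - 111.0 = 153.8 m^3/ha
PAI = 153.8 / 7 = 21.97 m^3/ha/year

21.97


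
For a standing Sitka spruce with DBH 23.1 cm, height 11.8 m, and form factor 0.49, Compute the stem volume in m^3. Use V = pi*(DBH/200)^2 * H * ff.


Formula: V = pi * (DBH/200)^2 * H * ff
Radius = DBH/200 = 23.1/200 = 0.1155 m
Radius^2 = 0.1155^2 = 0.01334025 m^2
V = pi * 0.01334025 * 11.8 * 0.49
V = 0.242 m^3

0.242


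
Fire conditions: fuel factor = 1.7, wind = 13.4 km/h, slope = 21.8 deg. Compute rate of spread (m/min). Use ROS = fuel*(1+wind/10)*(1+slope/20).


Formula: ROS = fuel * (1 + wind/10) * (1 + slope/20)
Wind factor = 1 + 13.4/10 = 2.34
Slope factor = 1 + 21.8/20 = 2.09
ROS = 1.7 * 2.34 * 2.09 = 8.31 m/min

8.31


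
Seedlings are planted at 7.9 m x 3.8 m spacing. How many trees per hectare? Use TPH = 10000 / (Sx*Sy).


Formula: TPH = 10000 m^2/ha / (spacing_x * spacing_y)
Area per tree = 7.9 m * 3.8 m = 30.02 m^2
TPH = 10000 / 30.02 = 333 trees/ha

333


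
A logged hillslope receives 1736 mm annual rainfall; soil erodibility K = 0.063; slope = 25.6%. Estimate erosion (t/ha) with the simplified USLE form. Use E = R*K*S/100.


Formula: E = R * K * S / 100  (simplified USLE)
R * K = 1736 * 0.063 = 109.368
E = 109.368 * 25.6 / 100 = 28.0 t/ha

28.0


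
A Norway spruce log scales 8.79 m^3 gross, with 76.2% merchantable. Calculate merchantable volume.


Formula: MV = V_total * (merchantable_pct / 100)
Merchantable fraction = 76.2% / 100 = 0.762
MV = 8.79 m^3 * 0.762 = 6.698 m^3

6.698


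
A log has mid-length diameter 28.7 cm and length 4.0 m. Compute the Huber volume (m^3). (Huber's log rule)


Huber: V = Am * L,  Am = pi*(Dm/200)^2
Am = pi*(28.7/200)^2 = 0.064692 m^2
V = 0.064692*4.0 = 0.2588 m^3

0.2588


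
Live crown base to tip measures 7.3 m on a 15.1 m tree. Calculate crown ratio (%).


Formula: Crown Ratio = (Crown Length / Total Height) * 100
CR = (7.3 m / 15.1 m) * 100
CR = 0.4834 * 100 = 48.3%

48.3


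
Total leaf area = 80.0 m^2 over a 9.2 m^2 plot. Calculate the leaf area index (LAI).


Formula: LAI = total leaf area / ground area  (dimensionless)
LAI = 80.0 m^2 / 9.2 m^2
LAI = 8.7

8.7


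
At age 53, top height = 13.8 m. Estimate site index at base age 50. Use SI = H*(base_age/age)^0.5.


Formula: SI = H_dom * (base_age / age)^0.5
Age ratio = 50 / 53 = 0.9434
sqrt(age_ratio) = 0.97129
SI = 13.8 * 0.97129 = 13.4 m

13.4


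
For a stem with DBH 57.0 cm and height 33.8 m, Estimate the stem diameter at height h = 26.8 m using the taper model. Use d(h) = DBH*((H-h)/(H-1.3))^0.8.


Taper: d(h) = DBH * ((H - h) / (H - 1.3))^0.8
Numerator = H - h = 33.8 - 26.8 = 7.0 m
Denominator = H - 1.3 = 33.8 - 1.3 = 32.5 m
Ratio = 7.0 / 32.5 = 0.21538
d = 57.0 * 0.21538^0.8 = 16.7 cm

16.7


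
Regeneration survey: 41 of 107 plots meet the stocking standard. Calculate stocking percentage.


Formula: Stocking % = stocked plots / total plots * 100
Stocking = 41 / 107 * 100
Stocking = 0.3832 * 100 = 38.3%

38.3


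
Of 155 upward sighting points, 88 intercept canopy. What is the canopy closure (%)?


Formula: Canopy closure = covered points / total points * 100
Closure = 88 / 155 * 100
Closure = 0.5677 * 100 = 56.8%

56.8


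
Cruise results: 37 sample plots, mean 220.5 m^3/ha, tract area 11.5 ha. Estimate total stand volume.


Formula: Total Volume = Mean Volume per ha * Total Area
Total Volume = 220.5 m^3/ha * 11.5 ha
Total Volume = 2536 m^3

2536


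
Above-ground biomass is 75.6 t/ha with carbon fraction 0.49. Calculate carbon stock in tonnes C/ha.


Formula: Carbon Stock = Biomass * Carbon Fraction
C = 75.6 t/ha * 0.49
C = 37.0 t C/ha

37.0


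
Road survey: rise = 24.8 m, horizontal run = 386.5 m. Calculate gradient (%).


Formula: Gradient = rise / run * 100
Gradient = 24.8 / 386.5 * 100 = 6.4%

6.4


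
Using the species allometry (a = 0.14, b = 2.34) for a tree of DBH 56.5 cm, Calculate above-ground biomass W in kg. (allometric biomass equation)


Formula: W = a * DBH^b  (allometric power law)
DBH^b = 56.5^2.34 = 12583.2657
W = 0.14 * 12583.2657 = 1761.7 kg

1761.7


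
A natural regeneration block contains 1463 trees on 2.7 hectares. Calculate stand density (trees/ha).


Formula: Stand Density = N_trees / Area_ha
Density = 1463 trees / 2.7 ha
Density = 542 trees/ha

542


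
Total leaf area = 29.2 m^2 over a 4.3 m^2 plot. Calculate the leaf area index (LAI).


Formula: LAI = total leaf area / ground area  (dimensionless)
LAI = 29.2 m^2 / 4.3 m^2
LAI = 6.79

6.79


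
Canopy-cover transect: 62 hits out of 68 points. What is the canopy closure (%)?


Formula: Canopy closure = covered points / total points * 100
Closure = 62 / 68 * 100
Closure = 0.9118 * 100 = 91.2%

91.2


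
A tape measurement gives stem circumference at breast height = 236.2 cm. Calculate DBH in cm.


Formula: DBH = C / pi
DBH = 236.2 / pi
pi = 3.14159...
DBH = 75.2 cm

75.2


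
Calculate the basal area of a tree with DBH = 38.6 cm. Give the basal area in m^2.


Formula: BA = pi * (DBH/2)^2 / 10000  (cm^2 to m^2)
Radius = DBH/2 = 38.6/2 = 19.3 cm
BA = pi * 19.3^2 / 10000
   = 1170.2118 cm^2 / 10000
   = 0.117 m^2

0.117


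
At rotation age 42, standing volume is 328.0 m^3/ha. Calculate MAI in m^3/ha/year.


Formula: MAI = Total Volume / Stand Age
MAI = 328.0 m^3/ha / 42 years
MAI = 7.81 m^3/ha/year

7.81


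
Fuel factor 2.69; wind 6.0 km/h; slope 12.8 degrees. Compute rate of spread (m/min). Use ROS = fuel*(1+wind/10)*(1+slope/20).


Formula: ROS = fuel * (1 + wind/10) * (1 + slope/20)
Wind factor = 1 + 6.0/10 = 1.6
Slope factor = 1 + 12.8/20 = 1.64
ROS = 2.69 * 1.6 * 1.64 = 7.06 m/min

7.06


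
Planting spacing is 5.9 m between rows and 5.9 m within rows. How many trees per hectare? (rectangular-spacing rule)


Formula: TPH = 10000 m^2/ha / (spacing_x * spacing_y)
Area per tree = 5.9 m * 5.9 m = 34.81 m^2
TPH = 10000 / 34.81 = 287 trees/ha

287


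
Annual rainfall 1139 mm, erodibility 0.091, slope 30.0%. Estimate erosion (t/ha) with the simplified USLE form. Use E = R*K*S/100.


Formula: E = R * K * S / 100  (simplified USLE)
R * K = 1139 * 0.091 = 103.649
E = 103.649 * 30.0 / 100 = 31.09 t/ha

31.09


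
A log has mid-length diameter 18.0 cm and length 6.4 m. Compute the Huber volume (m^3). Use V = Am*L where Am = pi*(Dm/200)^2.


Huber: V = Am * L,  Am = pi*(Dm/200)^2
Am = pi*(18.0/200)^2 = 0.025447 m^2
V = 0.025447*6.4 = 0.1629 m^3

0.1629


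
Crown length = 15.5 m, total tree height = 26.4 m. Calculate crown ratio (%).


Formula: Crown Ratio = (Crown Length / Total Height) * 100
CR = (15.5 m / 26.4 m) * 100
CR = 0.5871 * 100 = 58.7%

58.7


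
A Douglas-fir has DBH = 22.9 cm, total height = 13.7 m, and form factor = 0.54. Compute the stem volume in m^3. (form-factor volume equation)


Formula: V = pi * (DBH/200)^2 * H * ff
Radius = DBH/200 = 22.9/200 = 0.1145 m
Radius^2 = 0.1145^2 = 0.01311025 m^2
V = pi * 0.01311025 * 13.7 * 0.54
V = 0.305 m^3

0.305


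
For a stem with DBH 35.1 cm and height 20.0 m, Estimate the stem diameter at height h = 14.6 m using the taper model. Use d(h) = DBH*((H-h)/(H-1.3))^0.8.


Taper: d(h) = DBH * ((H - h) / (H - 1.3))^0.8
Numerator = H - h = 20.0 - 14.6 = 5.4 m
Denominator = H - 1.3 = 20.0 - 1.3 = 18.7 m
Ratio = 5.4 / 18.7 = 0.28877
d = 35.1 * 0.28877^0.8 = 13.0 cm

13.0


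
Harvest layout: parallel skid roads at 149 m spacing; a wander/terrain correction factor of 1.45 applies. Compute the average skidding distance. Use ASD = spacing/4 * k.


Formula: ASD = (spacing / 4) * correction
Uncorrected distance = spacing / 4 = 149 / 4 = 37.25 m
ASD = 37.25 * 1.45 = 54 m

54


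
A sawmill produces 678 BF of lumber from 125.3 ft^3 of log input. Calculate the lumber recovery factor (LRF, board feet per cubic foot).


Formula: LRF = Lumber Output (BF) / Log Input (ft^3)
LRF = 678 BF / 125.3 ft^3
LRF = 5.41 BF/ft^3

5.41


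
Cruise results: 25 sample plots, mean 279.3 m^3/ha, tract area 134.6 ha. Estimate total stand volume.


Formula: Total Volume = Mean Volume per ha * Total Area
Total Volume = 279.3 m^3/ha * 134.6 ha
Total Volume = 37594 m^3

37594


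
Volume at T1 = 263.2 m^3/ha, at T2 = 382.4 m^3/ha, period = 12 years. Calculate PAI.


Formula: PAI = (V_T2 - V_T1) / (T2 - T1)
Volume increment = 382.4 - 263.2 = 119.2 m^3/ha
PAI = 119.2 / 12 = 9.93 m^3/ha/year

9.93


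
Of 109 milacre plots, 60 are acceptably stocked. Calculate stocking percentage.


Formula: Stocking % = stocked plots / total plots * 100
Stocking = 60 / 109 * 100
Stocking = 0.5505 * 100 = 55.0%

55.0


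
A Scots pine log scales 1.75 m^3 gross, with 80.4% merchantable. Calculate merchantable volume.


Formula: MV = V_total * (merchantable_pct / 100)
Merchantable fraction = 80.4% / 100 = 0.804
MV = 1.75 m^3 * 0.804 = 1.407 m^3

1.407


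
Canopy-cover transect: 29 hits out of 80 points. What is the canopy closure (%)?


Formula: Canopy closure = covered points / total points * 100
Closure = 29 / 80 * 100
Closure = 0.3625 * 100 = 36.3%

36.3


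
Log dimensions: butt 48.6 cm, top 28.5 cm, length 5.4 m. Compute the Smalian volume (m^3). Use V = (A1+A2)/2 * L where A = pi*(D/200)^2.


Smalian: V = (A1 + A2)/2 * L,  A = pi*(D/200)^2
A1 = pi*(48.6/200)^2 = 0.185508 m^2
A2 = pi*(28.5/200)^2 = 0.063794 m^2
V = (0.185508+0.063794)/2*5.4 = 0.6731 m^3

0.6731


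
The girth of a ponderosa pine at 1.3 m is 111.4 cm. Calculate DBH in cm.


Formula: DBH = C / pi
DBH = 111.4 / pi
pi = 3.14159...
DBH = 35.5 cm

35.5


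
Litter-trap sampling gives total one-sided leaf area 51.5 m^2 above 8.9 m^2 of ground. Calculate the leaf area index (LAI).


Formula: LAI = total leaf area / ground area  (dimensionless)
LAI = 51.5 m^2 / 8.9 m^2
LAI = 5.79

5.79


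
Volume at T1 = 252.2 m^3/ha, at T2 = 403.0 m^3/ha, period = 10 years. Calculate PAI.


Formula: PAI = (V_T2 - V_T1) / (T2 - T1)
Volume increment = 403.0 - 252.2 = 150.8 m^3/ha
PAI = 150.8 / 10 = 15.08 m^3/ha/year

15.08


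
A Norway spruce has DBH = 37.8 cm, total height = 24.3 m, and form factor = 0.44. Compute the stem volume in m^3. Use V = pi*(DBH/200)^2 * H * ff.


Formula: V = pi * (DBH/200)^2 * H * ff
Radius = DBH/200 = 37.8/200 = 0.189 m
Radius^2 = 0.189^2 = 0.035721 m^2
V = pi * 0.035721 * 24.3 * 0.44
V = 1.2 m^3

1.2


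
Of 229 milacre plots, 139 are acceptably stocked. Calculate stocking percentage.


Formula: Stocking % = stocked plots / total plots * 100
Stocking = 139 / 229 * 100
Stocking = 0.607 * 100 = 60.7%

60.7


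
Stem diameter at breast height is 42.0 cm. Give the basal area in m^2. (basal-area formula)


Formula: BA = pi * (DBH/2)^2 / 10000  (cm^2 to m^2)
Radius = DBH/2 = 42.0/2 = 21.0 cm
BA = pi * 21.0^2 / 10000
   = 1385.4424 cm^2 / 10000
   = 0.1385 m^2

0.1385


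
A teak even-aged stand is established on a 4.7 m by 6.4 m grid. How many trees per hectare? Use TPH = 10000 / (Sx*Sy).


Formula: TPH = 10000 m^2/ha / (spacing_x * spacing_y)
Area per tree = 4.7 m * 6.4 m = 30.08 m^2
TPH = 10000 / 30.08 = 332 trees/ha

332


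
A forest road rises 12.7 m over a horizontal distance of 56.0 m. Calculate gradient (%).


Formula: Gradient = rise / run * 100
Gradient = 12.7 / 56.0 * 100 = 22.7%

22.7


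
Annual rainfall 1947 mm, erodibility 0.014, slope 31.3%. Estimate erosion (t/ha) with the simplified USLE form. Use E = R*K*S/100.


Formula: E = R * K * S / 100  (simplified USLE)
R * K = 1947 * 0.014 = 27.258
E = 27.258 * 31.3 / 100 = 8.53 t/ha

8.53


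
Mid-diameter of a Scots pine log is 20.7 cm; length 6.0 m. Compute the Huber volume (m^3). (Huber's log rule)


Huber: V = Am * L,  Am = pi*(Dm/200)^2
Am = pi*(20.7/200)^2 = 0.033654 m^2
V = 0.033654*6.0 = 0.2019 m^3

0.2019


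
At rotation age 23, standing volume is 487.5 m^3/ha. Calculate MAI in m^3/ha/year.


Formula: MAI = Total Volume / Stand Age
MAI = 487.5 m^3/ha / 23 years
MAI = 21.2 m^3/ha/year

21.2


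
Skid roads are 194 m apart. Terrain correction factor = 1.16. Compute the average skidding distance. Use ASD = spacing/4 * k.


Formula: ASD = (spacing / 4) * correction
Uncorrected distance = spacing / 4 = 194 / 4 = 48.5 m
ASD = 48.5 * 1.16 = 56 m

56
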